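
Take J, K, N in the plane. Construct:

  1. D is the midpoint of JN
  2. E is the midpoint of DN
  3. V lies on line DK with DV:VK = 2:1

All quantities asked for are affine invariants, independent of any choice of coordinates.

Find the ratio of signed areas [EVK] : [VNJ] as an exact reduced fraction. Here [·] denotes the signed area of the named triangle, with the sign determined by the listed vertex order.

Set J = (0, 0), K = (1, 0), N = (0, 1); any affine frame gives the same invariant.
1. D is the midpoint of JN ⇒ D = (0, 1/2)
2. E is the midpoint of DN ⇒ E = (0, 3/4)
3. V lies on line DK with DV:VK = 2:1 ⇒ V = (2/3, 1/6)
2·[EVK] = 1/12, 2·[VNJ] = 2/3
[EVK]:[VNJ] = 1/12:2/3 = 1/8

[EVK]:[VNJ] = 1/8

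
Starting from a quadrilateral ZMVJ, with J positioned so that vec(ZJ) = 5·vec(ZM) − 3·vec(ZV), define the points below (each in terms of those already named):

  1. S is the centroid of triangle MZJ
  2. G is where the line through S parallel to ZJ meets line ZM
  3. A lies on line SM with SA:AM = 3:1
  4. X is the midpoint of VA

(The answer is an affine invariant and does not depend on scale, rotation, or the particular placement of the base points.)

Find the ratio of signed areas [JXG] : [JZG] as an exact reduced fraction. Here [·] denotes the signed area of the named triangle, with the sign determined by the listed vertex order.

Choose coordinates Z = (0, 0), M = (1, 0), V = (0, 1), J = (5, -3).
1. S is the centroid of triangle MZJ ⇒ S = (2, -1)
2. G is where the line through S parallel to ZJ meets line ZM ⇒ G = (1/3, 0)
3. A lies on line SM with SA:AM = 3:1 ⇒ A = (5/4, -1/4)
4. X is the midpoint of VA ⇒ X = (5/8, 3/8)
2·[JXG] = 21/8, 2·[JZG] = -1
[JXG]:[JZG] = 21/8:-1 = -21/8

[JXG]:[JZG] = -21/8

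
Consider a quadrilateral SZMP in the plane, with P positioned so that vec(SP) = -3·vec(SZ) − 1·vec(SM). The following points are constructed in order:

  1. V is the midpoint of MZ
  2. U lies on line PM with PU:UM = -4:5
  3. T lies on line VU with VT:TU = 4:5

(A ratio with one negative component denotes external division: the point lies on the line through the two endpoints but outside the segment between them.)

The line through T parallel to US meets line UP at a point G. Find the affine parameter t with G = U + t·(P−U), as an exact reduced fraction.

t = 5/36

Work in coordinates with S = (0, 0), Z = (1, 0), M = (0, 1), P = (-3, -1).
1. V is the midpoint of MZ ⇒ V = (1/2, 1/2)
2. U lies on line PM with PU:UM = -4:5 ⇒ U = (-15, -9)
3. T lies on line VU with VT:TU = 4:5 ⇒ T = (-115/18, -67/18)
through T parallel to US: direction (15, 9); meets UP at G = (-40/3, -71/9)
G = U + t·(P−U) with t = 5/36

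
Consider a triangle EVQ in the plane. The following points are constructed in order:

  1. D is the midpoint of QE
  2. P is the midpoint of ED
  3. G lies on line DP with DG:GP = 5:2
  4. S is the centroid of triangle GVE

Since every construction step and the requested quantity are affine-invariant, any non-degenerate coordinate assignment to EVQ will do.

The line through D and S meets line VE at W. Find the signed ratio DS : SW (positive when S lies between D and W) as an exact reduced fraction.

Choose coordinates E = (0, 0), V = (1, 0), Q = (0, 1).
1. D is the midpoint of QE ⇒ D = (0, 1/2)
2. P is the midpoint of ED ⇒ P = (0, 1/4)
3. G lies on line DP with DG:GP = 5:2 ⇒ G = (0, 9/28)
4. S is the centroid of triangle GVE ⇒ S = (1/3, 3/28)
line DS meets VE at W = (14/33, 0)
S = D + t·(W−D) with t = 11/14, so DS:SW = 11/14:3/14

DS:SW = 11/3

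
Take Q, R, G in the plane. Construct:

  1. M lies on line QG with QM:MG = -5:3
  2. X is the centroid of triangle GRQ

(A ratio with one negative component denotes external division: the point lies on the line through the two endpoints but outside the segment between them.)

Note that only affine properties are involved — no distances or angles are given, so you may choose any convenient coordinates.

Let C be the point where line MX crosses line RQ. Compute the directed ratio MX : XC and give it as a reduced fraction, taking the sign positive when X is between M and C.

Set Q = (0, 0), R = (1, 0), G = (0, 1); any affine frame gives the same invariant.
1. M lies on line QG with QM:MG = -5:3 ⇒ M = (0, 5/2)
2. X is the centroid of triangle GRQ ⇒ X = (1/3, 1/3)
line MX meets RQ at C = (5/13, 0)
X = M + t·(C−M) with t = 13/15, so MX:XC = 13/15:2/15

MX:XC = 13/2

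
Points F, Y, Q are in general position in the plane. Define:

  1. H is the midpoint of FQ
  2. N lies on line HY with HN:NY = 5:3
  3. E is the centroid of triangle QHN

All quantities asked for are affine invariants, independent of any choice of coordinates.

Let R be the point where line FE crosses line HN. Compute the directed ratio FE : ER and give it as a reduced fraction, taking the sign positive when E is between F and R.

FE:ER = -4

Choose coordinates F = (0, 0), Y = (1, 0), Q = (0, 1).
1. H is the midpoint of FQ ⇒ H = (0, 1/2)
2. N lies on line HY with HN:NY = 5:3 ⇒ N = (5/8, 3/16)
3. E is the centroid of triangle QHN ⇒ E = (5/24, 9/16)
line FE meets HN at R = (5/32, 27/64)
E = F + t·(R−F) with t = 4/3, so FE:ER = 4/3:-1/3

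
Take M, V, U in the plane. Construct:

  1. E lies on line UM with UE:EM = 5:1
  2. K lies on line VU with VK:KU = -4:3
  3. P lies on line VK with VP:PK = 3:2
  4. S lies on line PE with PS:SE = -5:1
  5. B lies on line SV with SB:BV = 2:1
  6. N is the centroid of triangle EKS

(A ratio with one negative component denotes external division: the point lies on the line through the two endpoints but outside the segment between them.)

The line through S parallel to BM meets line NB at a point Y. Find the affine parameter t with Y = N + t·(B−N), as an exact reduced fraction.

Choose coordinates M = (0, 0), V = (1, 0), U = (0, 1).
1. E lies on line UM with UE:EM = 5:1 ⇒ E = (0, 1/6)
2. K lies on line VU with VK:KU = -4:3 ⇒ K = (-3, 4)
3. P lies on line VK with VP:PK = 3:2 ⇒ P = (-7/5, 12/5)
4. S lies on line PE with PS:SE = -5:1 ⇒ S = (7/20, -47/120)
5. B lies on line SV with SB:BV = 2:1 ⇒ B = (47/60, -47/360)
6. N is the centroid of triangle EKS ⇒ N = (-53/60, 151/120)
through S parallel to BM: direction (-47/60, 47/360); meets NB at Y = (77/60, -197/360)
Y = N + t·(B−N) with t = 13/10

t = 13/10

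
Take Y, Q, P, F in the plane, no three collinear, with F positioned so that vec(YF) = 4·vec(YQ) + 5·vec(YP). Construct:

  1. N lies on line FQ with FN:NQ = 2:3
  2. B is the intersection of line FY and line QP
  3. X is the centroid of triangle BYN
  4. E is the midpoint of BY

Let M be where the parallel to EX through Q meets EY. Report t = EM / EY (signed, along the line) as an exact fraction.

t = 51/2

Assign Y = (0, 0), Q = (1, 0), P = (0, 1), F = (4, 5) — the answer is frame-independent, so this choice is without loss of generality.
1. N lies on line FQ with FN:NQ = 2:3 ⇒ N = (14/5, 3)
2. B is the intersection of line FY and line QP ⇒ B = (4/9, 5/9)
3. X is the centroid of triangle BYN ⇒ X = (146/135, 32/27)
4. E is the midpoint of BY ⇒ E = (2/9, 5/18)
through Q parallel to EX: direction (116/135, 49/54); meets EY at M = (-49/9, -245/36)
M = E + t·(Y−E) with t = 51/2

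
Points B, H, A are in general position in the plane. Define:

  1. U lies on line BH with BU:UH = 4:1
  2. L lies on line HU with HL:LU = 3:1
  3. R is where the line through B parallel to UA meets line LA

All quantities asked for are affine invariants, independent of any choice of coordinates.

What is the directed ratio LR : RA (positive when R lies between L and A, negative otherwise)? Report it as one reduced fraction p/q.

Work in coordinates with B = (0, 0), H = (1, 0), A = (0, 1).
1. U lies on line BH with BU:UH = 4:1 ⇒ U = (4/5, 0)
2. L lies on line HU with HL:LU = 3:1 ⇒ L = (17/20, 0)
3. R is where the line through B parallel to UA meets line LA ⇒ R = (-68/5, 17)
R = L + t·(A−L) with t = 17, so LR:RA = t:(1−t) = 17:-16

LR:RA = -17/16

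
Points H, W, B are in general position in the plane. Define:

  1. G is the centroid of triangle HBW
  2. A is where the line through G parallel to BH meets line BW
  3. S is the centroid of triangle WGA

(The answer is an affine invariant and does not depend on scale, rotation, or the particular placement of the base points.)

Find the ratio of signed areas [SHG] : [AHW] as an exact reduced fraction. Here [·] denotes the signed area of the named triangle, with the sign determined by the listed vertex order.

Assign H = (0, 0), W = (1, 0), B = (0, 1) — the answer is frame-independent, so this choice is without loss of generality.
1. G is the centroid of triangle HBW ⇒ G = (1/3, 1/3)
2. A is where the line through G parallel to BH meets line BW ⇒ A = (1/3, 2/3)
3. S is the centroid of triangle WGA ⇒ S = (5/9, 1/3)
2·[SHG] = -2/27, 2·[AHW] = 2/3
[SHG]:[AHW] = -2/27:2/3 = -1/9

[SHG]:[AHW] = -1/9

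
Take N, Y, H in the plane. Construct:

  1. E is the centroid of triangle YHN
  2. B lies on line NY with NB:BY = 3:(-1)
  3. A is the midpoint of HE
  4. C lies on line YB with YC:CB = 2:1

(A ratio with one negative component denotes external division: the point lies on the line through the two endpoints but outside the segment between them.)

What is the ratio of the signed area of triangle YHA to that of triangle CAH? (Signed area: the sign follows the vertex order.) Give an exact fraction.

Assign N = (0, 0), Y = (1, 0), H = (0, 1) — the answer is frame-independent, so this choice is without loss of generality.
1. E is the centroid of triangle YHN ⇒ E = (1/3, 1/3)
2. B lies on line NY with NB:BY = 3:(-1) ⇒ B = (3/2, 0)
3. A is the midpoint of HE ⇒ A = (1/6, 2/3)
4. C lies on line YB with YC:CB = 2:1 ⇒ C = (4/3, 0)
2·[YHA] = 1/6, 2·[CAH] = -5/18
[YHA]:[CAH] = 1/6:-5/18 = -3/5

[YHA]:[CAH] = -3/5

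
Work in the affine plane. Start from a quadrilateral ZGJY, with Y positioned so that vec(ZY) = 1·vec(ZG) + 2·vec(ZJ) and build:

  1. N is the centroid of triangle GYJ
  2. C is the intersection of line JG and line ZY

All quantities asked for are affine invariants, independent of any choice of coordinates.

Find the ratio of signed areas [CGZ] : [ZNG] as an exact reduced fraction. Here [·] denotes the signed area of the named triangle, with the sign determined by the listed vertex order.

Choose coordinates Z = (0, 0), G = (1, 0), J = (0, 1), Y = (1, 2).
1. N is the centroid of triangle GYJ ⇒ N = (2/3, 1)
2. C is the intersection of line JG and line ZY ⇒ C = (1/3, 2/3)
2·[CGZ] = -2/3, 2·[ZNG] = -1
[CGZ]:[ZNG] = -2/3:-1 = 2/3

[CGZ]:[ZNG] = 2/3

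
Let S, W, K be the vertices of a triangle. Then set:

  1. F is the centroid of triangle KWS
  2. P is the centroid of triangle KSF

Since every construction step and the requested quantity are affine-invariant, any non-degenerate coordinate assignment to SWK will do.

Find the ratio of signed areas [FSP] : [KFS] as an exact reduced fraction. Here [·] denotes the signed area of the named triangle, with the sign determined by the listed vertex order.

Set S = (0, 0), W = (1, 0), K = (0, 1); any affine frame gives the same invariant.
1. F is the centroid of triangle KWS ⇒ F = (1/3, 1/3)
2. P is the centroid of triangle KSF ⇒ P = (1/9, 4/9)
2·[FSP] = -1/9, 2·[KFS] = -1/3
[FSP]:[KFS] = -1/9:-1/3 = 1/3

[FSP]:[KFS] = 1/3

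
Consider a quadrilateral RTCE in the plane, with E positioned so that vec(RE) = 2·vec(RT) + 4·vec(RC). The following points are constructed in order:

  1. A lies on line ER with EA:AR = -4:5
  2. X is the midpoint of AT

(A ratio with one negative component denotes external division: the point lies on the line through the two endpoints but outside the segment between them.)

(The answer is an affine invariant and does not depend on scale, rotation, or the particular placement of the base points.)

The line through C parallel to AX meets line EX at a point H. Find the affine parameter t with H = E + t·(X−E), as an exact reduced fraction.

t = -13/16

Choose coordinates R = (0, 0), T = (1, 0), C = (0, 1), E = (2, 4).
1. A lies on line ER with EA:AR = -4:5 ⇒ A = (10, 20)
2. X is the midpoint of AT ⇒ X = (11/2, 10)
through C parallel to AX: direction (-9/2, -10); meets EX at H = (-27/32, -7/8)
H = E + t·(X−E) with t = -13/16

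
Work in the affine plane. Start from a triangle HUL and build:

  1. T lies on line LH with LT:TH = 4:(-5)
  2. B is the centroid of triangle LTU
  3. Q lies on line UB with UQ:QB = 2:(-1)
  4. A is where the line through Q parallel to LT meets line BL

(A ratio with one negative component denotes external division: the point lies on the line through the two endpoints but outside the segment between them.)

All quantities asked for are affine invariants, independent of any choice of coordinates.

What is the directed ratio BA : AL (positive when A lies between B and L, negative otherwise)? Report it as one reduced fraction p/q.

Work in coordinates with H = (0, 0), U = (1, 0), L = (0, 1).
1. T lies on line LH with LT:TH = 4:(-5) ⇒ T = (0, 5)
2. B is the centroid of triangle LTU ⇒ B = (1/3, 2)
3. Q lies on line UB with UQ:QB = 2:(-1) ⇒ Q = (-1/3, 4)
4. A is where the line through Q parallel to LT meets line BL ⇒ A = (-1/3, 0)
A = B + t·(L−B) with t = 2, so BA:AL = t:(1−t) = 2:-1

BA:AL = -2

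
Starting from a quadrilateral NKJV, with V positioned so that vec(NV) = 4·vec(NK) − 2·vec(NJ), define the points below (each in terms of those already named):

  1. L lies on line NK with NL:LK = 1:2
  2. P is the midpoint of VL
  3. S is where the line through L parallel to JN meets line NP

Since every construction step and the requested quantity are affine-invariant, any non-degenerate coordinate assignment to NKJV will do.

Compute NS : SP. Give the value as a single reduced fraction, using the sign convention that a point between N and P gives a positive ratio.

Work in coordinates with N = (0, 0), K = (1, 0), J = (0, 1), V = (4, -2).
1. L lies on line NK with NL:LK = 1:2 ⇒ L = (1/3, 0)
2. P is the midpoint of VL ⇒ P = (13/6, -1)
3. S is where the line through L parallel to JN meets line NP ⇒ S = (1/3, -2/13)
S = N + t·(P−N) with t = 2/13, so NS:SP = t:(1−t) = 2/13:11/13

NS:SP = 2/11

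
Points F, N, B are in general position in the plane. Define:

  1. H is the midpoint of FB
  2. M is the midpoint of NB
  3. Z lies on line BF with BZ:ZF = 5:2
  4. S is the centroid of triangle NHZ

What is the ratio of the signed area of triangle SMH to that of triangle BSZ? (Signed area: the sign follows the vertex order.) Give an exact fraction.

[SMH]:[BSZ] = -1/2

Set F = (0, 0), N = (1, 0), B = (0, 1); any affine frame gives the same invariant.
1. H is the midpoint of FB ⇒ H = (0, 1/2)
2. M is the midpoint of NB ⇒ M = (1/2, 1/2)
3. Z lies on line BF with BZ:ZF = 5:2 ⇒ Z = (0, 2/7)
4. S is the centroid of triangle NHZ ⇒ S = (1/3, 11/42)
2·[SMH] = 5/42, 2·[BSZ] = -5/21
[SMH]:[BSZ] = 5/42:-5/21 = -1/2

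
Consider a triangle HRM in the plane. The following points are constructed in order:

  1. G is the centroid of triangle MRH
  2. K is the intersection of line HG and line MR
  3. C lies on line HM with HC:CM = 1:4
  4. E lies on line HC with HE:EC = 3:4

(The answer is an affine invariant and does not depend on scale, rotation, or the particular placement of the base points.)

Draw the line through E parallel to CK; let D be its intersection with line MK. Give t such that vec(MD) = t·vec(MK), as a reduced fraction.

Set H = (0, 0), R = (1, 0), M = (0, 1); any affine frame gives the same invariant.
1. G is the centroid of triangle MRH ⇒ G = (1/3, 1/3)
2. K is the intersection of line HG and line MR ⇒ K = (1/2, 1/2)
3. C lies on line HM with HC:CM = 1:4 ⇒ C = (0, 1/5)
4. E lies on line HC with HE:EC = 3:4 ⇒ E = (0, 3/35)
through E parallel to CK: direction (1/2, 3/10); meets MK at D = (4/7, 3/7)
D = M + t·(K−M) with t = 8/7

t = 8/7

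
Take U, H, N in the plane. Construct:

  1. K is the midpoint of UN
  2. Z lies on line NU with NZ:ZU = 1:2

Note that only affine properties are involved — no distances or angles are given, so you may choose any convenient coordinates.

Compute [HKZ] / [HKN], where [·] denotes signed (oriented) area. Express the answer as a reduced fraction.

[HKZ]:[HKN] = 1/3

Work in coordinates with U = (0, 0), H = (1, 0), N = (0, 1).
1. K is the midpoint of UN ⇒ K = (0, 1/2)
2. Z lies on line NU with NZ:ZU = 1:2 ⇒ Z = (0, 2/3)
2·[HKZ] = -1/6, 2·[HKN] = -1/2
[HKZ]:[HKN] = -1/6:-1/2 = 1/3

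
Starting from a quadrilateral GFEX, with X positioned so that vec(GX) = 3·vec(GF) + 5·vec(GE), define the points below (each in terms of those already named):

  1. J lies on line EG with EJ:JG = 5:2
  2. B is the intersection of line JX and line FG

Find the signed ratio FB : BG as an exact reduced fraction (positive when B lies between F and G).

FB:BG = -13/2

Set G = (0, 0), F = (1, 0), E = (0, 1), X = (3, 5); any affine frame gives the same invariant.
1. J lies on line EG with EJ:JG = 5:2 ⇒ J = (0, 2/7)
2. B is the intersection of line JX and line FG ⇒ B = (-2/11, 0)
B = F + t·(G−F) with t = 13/11, so FB:BG = t:(1−t) = 13/11:-2/11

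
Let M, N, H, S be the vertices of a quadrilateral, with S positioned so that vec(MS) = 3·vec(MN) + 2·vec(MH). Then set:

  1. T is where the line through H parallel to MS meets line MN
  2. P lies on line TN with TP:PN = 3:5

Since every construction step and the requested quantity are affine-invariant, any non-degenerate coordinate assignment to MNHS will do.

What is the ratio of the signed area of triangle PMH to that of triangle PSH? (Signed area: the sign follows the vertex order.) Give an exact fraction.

Set M = (0, 0), N = (1, 0), H = (0, 1), S = (3, 2); any affine frame gives the same invariant.
1. T is where the line through H parallel to MS meets line MN ⇒ T = (-3/2, 0)
2. P lies on line TN with TP:PN = 3:5 ⇒ P = (-9/16, 0)
2·[PMH] = 9/16, 2·[PSH] = 39/16
[PMH]:[PSH] = 9/16:39/16 = 3/13

[PMH]:[PSH] = 3/13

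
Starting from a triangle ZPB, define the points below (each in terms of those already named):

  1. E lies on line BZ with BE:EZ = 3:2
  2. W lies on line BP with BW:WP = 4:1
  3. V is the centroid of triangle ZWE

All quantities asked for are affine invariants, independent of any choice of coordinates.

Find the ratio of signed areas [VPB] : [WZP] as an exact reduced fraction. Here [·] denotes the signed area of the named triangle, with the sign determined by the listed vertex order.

Set Z = (0, 0), P = (1, 0), B = (0, 1); any affine frame gives the same invariant.
1. E lies on line BZ with BE:EZ = 3:2 ⇒ E = (0, 2/5)
2. W lies on line BP with BW:WP = 4:1 ⇒ W = (4/5, 1/5)
3. V is the centroid of triangle ZWE ⇒ V = (4/15, 1/5)
2·[VPB] = 8/15, 2·[WZP] = 1/5
[VPB]:[WZP] = 8/15:1/5 = 8/3

[VPB]:[WZP] = 8/3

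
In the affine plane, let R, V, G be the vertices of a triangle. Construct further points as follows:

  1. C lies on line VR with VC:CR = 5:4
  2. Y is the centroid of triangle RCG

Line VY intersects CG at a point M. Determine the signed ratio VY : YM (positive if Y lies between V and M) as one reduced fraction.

VY:YM = -19/4

Assign R = (0, 0), V = (1, 0), G = (0, 1) — the answer is frame-independent, so this choice is without loss of generality.
1. C lies on line VR with VC:CR = 5:4 ⇒ C = (4/9, 0)
2. Y is the centroid of triangle RCG ⇒ Y = (4/27, 1/3)
line VY meets CG at M = (56/171, 5/19)
Y = V + t·(M−V) with t = 19/15, so VY:YM = 19/15:-4/15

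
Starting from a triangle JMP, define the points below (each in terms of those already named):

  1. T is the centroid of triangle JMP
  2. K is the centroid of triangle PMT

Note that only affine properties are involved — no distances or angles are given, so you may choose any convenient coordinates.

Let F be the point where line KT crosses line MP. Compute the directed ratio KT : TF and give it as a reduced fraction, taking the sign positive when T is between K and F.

KT:TF = -2/3

Work in coordinates with J = (0, 0), M = (1, 0), P = (0, 1).
1. T is the centroid of triangle JMP ⇒ T = (1/3, 1/3)
2. K is the centroid of triangle PMT ⇒ K = (4/9, 4/9)
line KT meets MP at F = (1/2, 1/2)
T = K + t·(F−K) with t = -2, so KT:TF = -2:3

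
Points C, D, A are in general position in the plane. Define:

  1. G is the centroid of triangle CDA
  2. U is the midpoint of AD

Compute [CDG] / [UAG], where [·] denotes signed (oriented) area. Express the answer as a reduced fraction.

[CDG]:[UAG] = 2

Assign C = (0, 0), D = (1, 0), A = (0, 1) — the answer is frame-independent, so this choice is without loss of generality.
1. G is the centroid of triangle CDA ⇒ G = (1/3, 1/3)
2. U is the midpoint of AD ⇒ U = (1/2, 1/2)
2·[CDG] = 1/3, 2·[UAG] = 1/6
[CDG]:[UAG] = 1/3:1/6 = 2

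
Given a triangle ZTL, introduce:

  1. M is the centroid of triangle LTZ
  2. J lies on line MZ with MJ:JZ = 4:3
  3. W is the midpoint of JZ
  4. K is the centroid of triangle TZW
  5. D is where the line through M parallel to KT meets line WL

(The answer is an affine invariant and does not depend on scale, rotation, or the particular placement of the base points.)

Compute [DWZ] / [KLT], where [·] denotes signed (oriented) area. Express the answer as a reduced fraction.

[DWZ]:[KLT] = 11/325

Work in coordinates with Z = (0, 0), T = (1, 0), L = (0, 1).
1. M is the centroid of triangle LTZ ⇒ M = (1/3, 1/3)
2. J lies on line MZ with MJ:JZ = 4:3 ⇒ J = (1/7, 1/7)
3. W is the midpoint of JZ ⇒ W = (1/14, 1/14)
4. K is the centroid of triangle TZW ⇒ K = (5/14, 1/42)
5. D is where the line through M parallel to KT meets line WL ⇒ D = (53/1050, 361/1050)
2·[DWZ] = -11/525, 2·[KLT] = -13/21
[DWZ]:[KLT] = -11/525:-13/21 = 11/325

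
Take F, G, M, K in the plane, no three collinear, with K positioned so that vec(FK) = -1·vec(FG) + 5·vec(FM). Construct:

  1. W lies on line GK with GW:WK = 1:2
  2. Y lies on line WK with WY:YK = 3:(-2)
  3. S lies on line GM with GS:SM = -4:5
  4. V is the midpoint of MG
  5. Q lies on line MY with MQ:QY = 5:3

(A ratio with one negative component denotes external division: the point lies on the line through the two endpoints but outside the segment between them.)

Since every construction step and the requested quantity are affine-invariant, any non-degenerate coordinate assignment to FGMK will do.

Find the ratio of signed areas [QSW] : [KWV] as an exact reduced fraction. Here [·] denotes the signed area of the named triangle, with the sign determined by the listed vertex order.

Work in coordinates with F = (0, 0), G = (1, 0), M = (0, 1), K = (-1, 5).
1. W lies on line GK with GW:WK = 1:2 ⇒ W = (1/3, 5/3)
2. Y lies on line WK with WY:YK = 3:(-2) ⇒ Y = (-11/3, 35/3)
3. S lies on line GM with GS:SM = -4:5 ⇒ S = (5, -4)
4. V is the midpoint of MG ⇒ V = (1/2, 1/2)
5. Q lies on line MY with MQ:QY = 5:3 ⇒ Q = (-55/24, 23/3)
2·[QSW] = -105/8, 2·[KWV] = -1
[QSW]:[KWV] = -105/8:-1 = 105/8

[QSW]:[KWV] = 105/8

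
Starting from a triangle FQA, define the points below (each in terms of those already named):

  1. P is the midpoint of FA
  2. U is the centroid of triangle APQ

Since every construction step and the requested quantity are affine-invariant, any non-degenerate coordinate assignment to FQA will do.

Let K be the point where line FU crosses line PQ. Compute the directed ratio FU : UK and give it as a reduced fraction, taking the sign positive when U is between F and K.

Work in coordinates with F = (0, 0), Q = (1, 0), A = (0, 1).
1. P is the midpoint of FA ⇒ P = (0, 1/2)
2. U is the centroid of triangle APQ ⇒ U = (1/3, 1/2)
line FU meets PQ at K = (1/4, 3/8)
U = F + t·(K−F) with t = 4/3, so FU:UK = 4/3:-1/3

FU:UK = -4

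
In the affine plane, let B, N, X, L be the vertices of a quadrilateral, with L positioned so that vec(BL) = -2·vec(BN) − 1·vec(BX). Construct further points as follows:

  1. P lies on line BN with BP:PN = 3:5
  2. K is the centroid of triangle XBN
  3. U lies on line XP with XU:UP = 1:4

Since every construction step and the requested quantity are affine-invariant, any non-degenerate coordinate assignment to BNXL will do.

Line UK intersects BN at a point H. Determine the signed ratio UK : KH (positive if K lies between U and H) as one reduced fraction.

Assign B = (0, 0), N = (1, 0), X = (0, 1), L = (-2, -1) — the answer is frame-independent, so this choice is without loss of generality.
1. P lies on line BN with BP:PN = 3:5 ⇒ P = (3/8, 0)
2. K is the centroid of triangle XBN ⇒ K = (1/3, 1/3)
3. U lies on line XP with XU:UP = 1:4 ⇒ U = (3/40, 4/5)
line UK meets BN at H = (29/56, 0)
K = U + t·(H−U) with t = 7/12, so UK:KH = 7/12:5/12

UK:KH = 7/5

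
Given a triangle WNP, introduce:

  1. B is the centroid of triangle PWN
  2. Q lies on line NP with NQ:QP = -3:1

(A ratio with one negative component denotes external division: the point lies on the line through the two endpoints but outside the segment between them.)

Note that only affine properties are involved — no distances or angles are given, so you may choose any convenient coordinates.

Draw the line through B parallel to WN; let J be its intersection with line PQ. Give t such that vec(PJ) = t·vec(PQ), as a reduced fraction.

t = -4/3

Set W = (0, 0), N = (1, 0), P = (0, 1); any affine frame gives the same invariant.
1. B is the centroid of triangle PWN ⇒ B = (1/3, 1/3)
2. Q lies on line NP with NQ:QP = -3:1 ⇒ Q = (-1/2, 3/2)
through B parallel to WN: direction (1, 0); meets PQ at J = (2/3, 1/3)
J = P + t·(Q−P) with t = -4/3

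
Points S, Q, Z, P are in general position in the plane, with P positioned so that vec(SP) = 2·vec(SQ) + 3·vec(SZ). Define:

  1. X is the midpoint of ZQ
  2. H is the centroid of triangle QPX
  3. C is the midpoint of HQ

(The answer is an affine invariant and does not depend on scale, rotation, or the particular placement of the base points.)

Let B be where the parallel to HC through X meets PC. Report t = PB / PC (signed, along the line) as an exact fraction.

t = 2

Choose coordinates S = (0, 0), Q = (1, 0), Z = (0, 1), P = (2, 3).
1. X is the midpoint of ZQ ⇒ X = (1/2, 1/2)
2. H is the centroid of triangle QPX ⇒ H = (7/6, 7/6)
3. C is the midpoint of HQ ⇒ C = (13/12, 7/12)
through X parallel to HC: direction (-1/12, -7/12); meets PC at B = (1/6, -11/6)
B = P + t·(C−P) with t = 2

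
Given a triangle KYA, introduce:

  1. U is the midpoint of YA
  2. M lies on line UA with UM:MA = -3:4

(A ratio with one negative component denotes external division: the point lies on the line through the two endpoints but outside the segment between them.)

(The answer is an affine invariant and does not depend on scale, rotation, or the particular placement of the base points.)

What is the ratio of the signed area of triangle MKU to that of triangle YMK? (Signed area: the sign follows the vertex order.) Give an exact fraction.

Assign K = (0, 0), Y = (1, 0), A = (0, 1) — the answer is frame-independent, so this choice is without loss of generality.
1. U is the midpoint of YA ⇒ U = (1/2, 1/2)
2. M lies on line UA with UM:MA = -3:4 ⇒ M = (2, -1)
2·[MKU] = -3/2, 2·[YMK] = -1
[MKU]:[YMK] = -3/2:-1 = 3/2

[MKU]:[YMK] = 3/2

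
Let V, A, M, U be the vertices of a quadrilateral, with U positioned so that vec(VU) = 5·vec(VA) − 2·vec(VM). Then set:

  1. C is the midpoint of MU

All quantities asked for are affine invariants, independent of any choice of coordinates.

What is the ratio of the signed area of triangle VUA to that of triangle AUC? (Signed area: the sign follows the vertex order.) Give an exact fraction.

Assign V = (0, 0), A = (1, 0), M = (0, 1), U = (5, -2) — the answer is frame-independent, so this choice is without loss of generality.
1. C is the midpoint of MU ⇒ C = (5/2, -1/2)
2·[VUA] = 2, 2·[AUC] = 1
[VUA]:[AUC] = 2:1 = 2

[VUA]:[AUC] = 2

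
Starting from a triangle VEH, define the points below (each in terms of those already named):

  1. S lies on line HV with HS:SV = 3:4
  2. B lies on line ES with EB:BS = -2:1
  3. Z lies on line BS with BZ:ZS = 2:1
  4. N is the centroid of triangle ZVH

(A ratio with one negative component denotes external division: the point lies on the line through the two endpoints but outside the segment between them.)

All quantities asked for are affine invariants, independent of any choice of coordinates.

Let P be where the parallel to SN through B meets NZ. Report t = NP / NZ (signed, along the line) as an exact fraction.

t = 3

Choose coordinates V = (0, 0), E = (1, 0), H = (0, 1).
1. S lies on line HV with HS:SV = 3:4 ⇒ S = (0, 4/7)
2. B lies on line ES with EB:BS = -2:1 ⇒ B = (-1, 8/7)
3. Z lies on line BS with BZ:ZS = 2:1 ⇒ Z = (-1/3, 16/21)
4. N is the centroid of triangle ZVH ⇒ N = (-1/9, 37/63)
through B parallel to SN: direction (-1/9, 1/63); meets NZ at P = (-7/9, 10/9)
P = N + t·(Z−N) with t = 3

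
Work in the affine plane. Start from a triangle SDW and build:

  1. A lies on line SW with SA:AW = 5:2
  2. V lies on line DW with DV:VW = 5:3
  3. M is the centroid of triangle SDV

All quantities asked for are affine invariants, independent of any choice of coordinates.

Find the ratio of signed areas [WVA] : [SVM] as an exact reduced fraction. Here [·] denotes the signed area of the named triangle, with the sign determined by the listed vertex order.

[WVA]:[SVM] = 18/35

Work in coordinates with S = (0, 0), D = (1, 0), W = (0, 1).
1. A lies on line SW with SA:AW = 5:2 ⇒ A = (0, 5/7)
2. V lies on line DW with DV:VW = 5:3 ⇒ V = (3/8, 5/8)
3. M is the centroid of triangle SDV ⇒ M = (11/24, 5/24)
2·[WVA] = -3/28, 2·[SVM] = -5/24
[WVA]:[SVM] = -3/28:-5/24 = 18/35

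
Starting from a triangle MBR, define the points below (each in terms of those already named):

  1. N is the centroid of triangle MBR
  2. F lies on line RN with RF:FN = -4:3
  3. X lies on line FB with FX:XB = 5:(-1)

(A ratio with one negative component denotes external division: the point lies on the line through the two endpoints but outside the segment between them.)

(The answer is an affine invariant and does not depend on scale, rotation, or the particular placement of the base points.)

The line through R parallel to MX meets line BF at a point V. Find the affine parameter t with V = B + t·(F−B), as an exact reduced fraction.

Choose coordinates M = (0, 0), B = (1, 0), R = (0, 1).
1. N is the centroid of triangle MBR ⇒ N = (1/3, 1/3)
2. F lies on line RN with RF:FN = -4:3 ⇒ F = (4/3, -5/3)
3. X lies on line FB with FX:XB = 5:(-1) ⇒ X = (11/12, 5/12)
through R parallel to MX: direction (11/12, 5/12); meets BF at V = (11/15, 4/3)
V = B + t·(F−B) with t = -4/5

t = -4/5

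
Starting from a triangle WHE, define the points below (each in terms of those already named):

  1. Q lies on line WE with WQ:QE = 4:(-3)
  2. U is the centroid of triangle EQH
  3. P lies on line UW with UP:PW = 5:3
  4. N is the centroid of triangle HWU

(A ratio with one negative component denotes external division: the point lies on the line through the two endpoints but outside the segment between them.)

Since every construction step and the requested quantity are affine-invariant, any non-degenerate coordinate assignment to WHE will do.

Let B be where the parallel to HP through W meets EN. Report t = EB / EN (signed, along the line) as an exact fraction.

t = 63/8

Set W = (0, 0), H = (1, 0), E = (0, 1); any affine frame gives the same invariant.
1. Q lies on line WE with WQ:QE = 4:(-3) ⇒ Q = (0, 4)
2. U is the centroid of triangle EQH ⇒ U = (1/3, 5/3)
3. P lies on line UW with UP:PW = 5:3 ⇒ P = (1/8, 5/8)
4. N is the centroid of triangle HWU ⇒ N = (4/9, 5/9)
through W parallel to HP: direction (-7/8, 5/8); meets EN at B = (7/2, -5/2)
B = E + t·(N−E) with t = 63/8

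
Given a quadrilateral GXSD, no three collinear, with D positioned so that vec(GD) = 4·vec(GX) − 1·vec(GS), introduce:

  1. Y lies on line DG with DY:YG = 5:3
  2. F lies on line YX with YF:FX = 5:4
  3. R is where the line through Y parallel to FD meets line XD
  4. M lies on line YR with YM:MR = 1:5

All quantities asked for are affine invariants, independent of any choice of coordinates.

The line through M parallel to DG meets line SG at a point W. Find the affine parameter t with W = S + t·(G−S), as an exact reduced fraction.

Assign G = (0, 0), X = (1, 0), S = (0, 1), D = (4, -1) — the answer is frame-independent, so this choice is without loss of generality.
1. Y lies on line DG with DY:YG = 5:3 ⇒ Y = (3/2, -3/8)
2. F lies on line YX with YF:FX = 5:4 ⇒ F = (11/9, -1/6)
3. R is where the line through Y parallel to FD meets line XD ⇒ R = (31/4, -9/4)
4. M lies on line YR with YM:MR = 1:5 ⇒ M = (61/24, -11/16)
through M parallel to DG: direction (-4, 1); meets SG at W = (0, -5/96)
W = S + t·(G−S) with t = 101/96

t = 101/96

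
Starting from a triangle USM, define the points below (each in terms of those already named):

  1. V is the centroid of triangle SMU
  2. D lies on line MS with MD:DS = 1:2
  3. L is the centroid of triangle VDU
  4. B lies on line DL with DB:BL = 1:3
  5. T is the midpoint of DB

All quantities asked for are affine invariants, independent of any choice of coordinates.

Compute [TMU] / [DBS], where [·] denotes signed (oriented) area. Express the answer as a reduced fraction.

[TMU]:[DBS] = 69/16

Choose coordinates U = (0, 0), S = (1, 0), M = (0, 1).
1. V is the centroid of triangle SMU ⇒ V = (1/3, 1/3)
2. D lies on line MS with MD:DS = 1:2 ⇒ D = (1/3, 2/3)
3. L is the centroid of triangle VDU ⇒ L = (2/9, 1/3)
4. B lies on line DL with DB:BL = 1:3 ⇒ B = (11/36, 7/12)
5. T is the midpoint of DB ⇒ T = (23/72, 5/8)
2·[TMU] = 23/72, 2·[DBS] = 2/27
[TMU]:[DBS] = 23/72:2/27 = 69/16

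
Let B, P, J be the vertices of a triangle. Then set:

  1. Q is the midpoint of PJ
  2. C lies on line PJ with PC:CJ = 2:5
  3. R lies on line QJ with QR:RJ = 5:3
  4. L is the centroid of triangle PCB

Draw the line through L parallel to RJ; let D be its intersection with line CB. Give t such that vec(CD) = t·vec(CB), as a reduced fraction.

Set B = (0, 0), P = (1, 0), J = (0, 1); any affine frame gives the same invariant.
1. Q is the midpoint of PJ ⇒ Q = (1/2, 1/2)
2. C lies on line PJ with PC:CJ = 2:5 ⇒ C = (5/7, 2/7)
3. R lies on line QJ with QR:RJ = 5:3 ⇒ R = (3/16, 13/16)
4. L is the centroid of triangle PCB ⇒ L = (4/7, 2/21)
through L parallel to RJ: direction (-3/16, 3/16); meets CB at D = (10/21, 4/21)
D = C + t·(B−C) with t = 1/3

t = 1/3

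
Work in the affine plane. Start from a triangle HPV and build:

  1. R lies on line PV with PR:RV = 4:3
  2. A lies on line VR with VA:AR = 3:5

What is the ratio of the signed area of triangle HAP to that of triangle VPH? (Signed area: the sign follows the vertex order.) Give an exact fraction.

Work in coordinates with H = (0, 0), P = (1, 0), V = (0, 1).
1. R lies on line PV with PR:RV = 4:3 ⇒ R = (3/7, 4/7)
2. A lies on line VR with VA:AR = 3:5 ⇒ A = (9/56, 47/56)
2·[HAP] = -47/56, 2·[VPH] = -1
[HAP]:[VPH] = -47/56:-1 = 47/56

[HAP]:[VPH] = 47/56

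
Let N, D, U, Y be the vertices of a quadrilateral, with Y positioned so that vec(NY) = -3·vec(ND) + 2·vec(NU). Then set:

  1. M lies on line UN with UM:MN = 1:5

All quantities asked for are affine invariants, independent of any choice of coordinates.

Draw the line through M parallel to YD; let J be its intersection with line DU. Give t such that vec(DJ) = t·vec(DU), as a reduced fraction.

t = 2/3

Work in coordinates with N = (0, 0), D = (1, 0), U = (0, 1), Y = (-3, 2).
1. M lies on line UN with UM:MN = 1:5 ⇒ M = (0, 5/6)
through M parallel to YD: direction (4, -2); meets DU at J = (1/3, 2/3)
J = D + t·(U−D) with t = 2/3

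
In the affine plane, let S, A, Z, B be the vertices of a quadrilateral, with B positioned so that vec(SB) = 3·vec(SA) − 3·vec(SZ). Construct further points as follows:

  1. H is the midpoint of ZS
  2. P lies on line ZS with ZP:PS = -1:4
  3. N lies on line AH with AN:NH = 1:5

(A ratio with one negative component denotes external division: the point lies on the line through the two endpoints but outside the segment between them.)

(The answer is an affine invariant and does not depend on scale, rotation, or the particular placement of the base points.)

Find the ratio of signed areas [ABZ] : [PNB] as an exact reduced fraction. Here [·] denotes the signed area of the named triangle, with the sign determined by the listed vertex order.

Work in coordinates with S = (0, 0), A = (1, 0), Z = (0, 1), B = (3, -3).
1. H is the midpoint of ZS ⇒ H = (0, 1/2)
2. P lies on line ZS with ZP:PS = -1:4 ⇒ P = (0, 4/3)
3. N lies on line AH with AN:NH = 1:5 ⇒ N = (5/6, 1/12)
2·[ABZ] = -1, 2·[PNB] = 5/36
[ABZ]:[PNB] = -1:5/36 = -36/5

[ABZ]:[PNB] = -36/5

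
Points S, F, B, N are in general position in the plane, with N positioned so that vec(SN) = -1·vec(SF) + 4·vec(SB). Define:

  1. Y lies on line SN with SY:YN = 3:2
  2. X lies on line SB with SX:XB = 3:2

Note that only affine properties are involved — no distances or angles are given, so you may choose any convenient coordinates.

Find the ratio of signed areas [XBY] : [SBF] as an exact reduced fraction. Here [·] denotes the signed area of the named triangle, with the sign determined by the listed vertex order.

Set S = (0, 0), F = (1, 0), B = (0, 1), N = (-1, 4); any affine frame gives the same invariant.
1. Y lies on line SN with SY:YN = 3:2 ⇒ Y = (-3/5, 12/5)
2. X lies on line SB with SX:XB = 3:2 ⇒ X = (0, 3/5)
2·[XBY] = 6/25, 2·[SBF] = -1
[XBY]:[SBF] = 6/25:-1 = -6/25

[XBY]:[SBF] = -6/25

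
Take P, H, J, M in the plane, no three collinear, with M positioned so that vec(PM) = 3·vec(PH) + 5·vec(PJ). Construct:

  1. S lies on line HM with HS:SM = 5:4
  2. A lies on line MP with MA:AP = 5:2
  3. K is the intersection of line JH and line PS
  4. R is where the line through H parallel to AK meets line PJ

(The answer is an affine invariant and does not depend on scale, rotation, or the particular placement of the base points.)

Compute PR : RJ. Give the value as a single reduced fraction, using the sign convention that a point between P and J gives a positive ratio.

PR:RJ = -265/396

Set P = (0, 0), H = (1, 0), J = (0, 1), M = (3, 5); any affine frame gives the same invariant.
1. S lies on line HM with HS:SM = 5:4 ⇒ S = (19/9, 25/9)
2. A lies on line MP with MA:AP = 5:2 ⇒ A = (6/7, 10/7)
3. K is the intersection of line JH and line PS ⇒ K = (19/44, 25/44)
4. R is where the line through H parallel to AK meets line PJ ⇒ R = (0, -265/131)
R = P + t·(J−P) with t = -265/131, so PR:RJ = t:(1−t) = -265/131:396/131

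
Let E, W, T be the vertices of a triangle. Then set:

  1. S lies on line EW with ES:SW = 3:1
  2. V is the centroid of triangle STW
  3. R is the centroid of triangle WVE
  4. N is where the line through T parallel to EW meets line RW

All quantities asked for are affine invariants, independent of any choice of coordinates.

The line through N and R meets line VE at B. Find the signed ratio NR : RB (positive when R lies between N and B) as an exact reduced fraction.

Choose coordinates E = (0, 0), W = (1, 0), T = (0, 1).
1. S lies on line EW with ES:SW = 3:1 ⇒ S = (3/4, 0)
2. V is the centroid of triangle STW ⇒ V = (7/12, 1/3)
3. R is the centroid of triangle WVE ⇒ R = (19/36, 1/9)
4. N is where the line through T parallel to EW meets line RW ⇒ N = (-13/4, 1)
line NR meets VE at B = (7/24, 1/6)
R = N + t·(B−N) with t = 16/15, so NR:RB = 16/15:-1/15

NR:RB = -16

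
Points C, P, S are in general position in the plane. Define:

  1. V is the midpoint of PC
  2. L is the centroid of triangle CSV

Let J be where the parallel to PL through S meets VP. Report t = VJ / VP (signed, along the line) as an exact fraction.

Choose coordinates C = (0, 0), P = (1, 0), S = (0, 1).
1. V is the midpoint of PC ⇒ V = (1/2, 0)
2. L is the centroid of triangle CSV ⇒ L = (1/6, 1/3)
through S parallel to PL: direction (-5/6, 1/3); meets VP at J = (5/2, 0)
J = V + t·(P−V) with t = 4

t = 4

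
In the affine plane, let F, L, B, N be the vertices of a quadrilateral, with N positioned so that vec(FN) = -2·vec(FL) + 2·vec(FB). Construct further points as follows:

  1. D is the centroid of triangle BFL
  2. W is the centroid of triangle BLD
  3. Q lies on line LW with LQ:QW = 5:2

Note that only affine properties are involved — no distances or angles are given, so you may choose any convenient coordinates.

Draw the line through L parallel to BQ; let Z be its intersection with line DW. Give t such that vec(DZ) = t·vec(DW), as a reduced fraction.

t = 16/9

Choose coordinates F = (0, 0), L = (1, 0), B = (0, 1), N = (-2, 2).
1. D is the centroid of triangle BFL ⇒ D = (1/3, 1/3)
2. W is the centroid of triangle BLD ⇒ W = (4/9, 4/9)
3. Q lies on line LW with LQ:QW = 5:2 ⇒ Q = (38/63, 20/63)
through L parallel to BQ: direction (38/63, -43/63); meets DW at Z = (43/81, 43/81)
Z = D + t·(W−D) with t = 16/9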